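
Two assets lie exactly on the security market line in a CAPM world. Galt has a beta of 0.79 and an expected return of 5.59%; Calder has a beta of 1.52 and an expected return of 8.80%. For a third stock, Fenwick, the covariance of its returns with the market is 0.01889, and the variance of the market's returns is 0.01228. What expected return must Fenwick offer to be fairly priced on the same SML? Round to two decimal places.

8.88%

MRP = (8.80% − 5.59%) / (1.52 − 0.79) = 4.3973%
R_f = 5.59% − 0.79 × 4.3973% = 2.1161%
β_Fenwick = Cov / Var(R_m) = 0.01889 / 0.01228 = 1.5383
E(R_Fenwick) = R_f + β × MRP = 2.1161% + 1.5383 × 4.3973% = 8.88%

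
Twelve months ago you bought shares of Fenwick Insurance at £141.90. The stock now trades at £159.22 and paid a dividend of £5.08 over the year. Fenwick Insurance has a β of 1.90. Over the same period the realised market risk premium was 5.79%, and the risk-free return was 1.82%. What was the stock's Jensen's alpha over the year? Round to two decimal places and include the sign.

+2.96%

Realised HPR = (P1 + D1 − P0) / P0 = (159.22 + 5.08 − 141.90) / 141.90 = 22.40 / 141.90 = 15.7858%
CAPM required = R_f + β·MRP = 1.82% + 1.90 × 5.79% = 12.8210%
α = realised − required = 15.7858% − 12.8210% = +2.96%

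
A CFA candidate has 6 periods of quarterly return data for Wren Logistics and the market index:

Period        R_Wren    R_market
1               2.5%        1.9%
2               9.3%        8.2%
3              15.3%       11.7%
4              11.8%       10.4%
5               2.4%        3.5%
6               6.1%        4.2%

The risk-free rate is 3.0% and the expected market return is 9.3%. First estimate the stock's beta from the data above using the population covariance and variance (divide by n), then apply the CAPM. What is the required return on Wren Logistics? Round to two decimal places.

10.95%

Mean R_i = (2.5 + 9.3 + 15.3 + 11.8 + 2.4 + 6.1) / 6 = 7.9000%
Mean R_m = (1.9 + 8.2 + 11.7 + 10.4 + 3.5 + 4.2) / 6 = 6.6500%
Σ(R_i − R̄_i)(R_m − R̄_m) = 101.5500  ⇒  Cov = 101.5500 / 6 = 16.9250
Σ(R_m − R̄_m)² = 80.4550  ⇒  Var(R_m) = 80.4550 / 6 = 13.4092
β = Cov / Var(R_m) = 16.9250 / 13.4092 = 1.2622
MRP = 9.3% − 3.0% = 6.30%
E(R) = R_f + β × MRP = 3.0% + 1.2622 × 6.3% = 10.95%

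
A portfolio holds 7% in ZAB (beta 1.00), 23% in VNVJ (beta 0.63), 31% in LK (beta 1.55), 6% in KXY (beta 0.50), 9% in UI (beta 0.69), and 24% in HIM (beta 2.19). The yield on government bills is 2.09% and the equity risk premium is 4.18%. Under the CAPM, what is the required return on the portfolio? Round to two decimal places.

β_P = Σ w_i β_i = 0.07×1.00 + 0.23×0.63 + 0.31×1.55 + 0.06×0.50 + 0.09×0.69 + 0.24×2.19 = 1.3131
E(R_P) = R_f + β_P × MRP = 2.09% + 1.3131 × 4.18% = 7.58%

7.58%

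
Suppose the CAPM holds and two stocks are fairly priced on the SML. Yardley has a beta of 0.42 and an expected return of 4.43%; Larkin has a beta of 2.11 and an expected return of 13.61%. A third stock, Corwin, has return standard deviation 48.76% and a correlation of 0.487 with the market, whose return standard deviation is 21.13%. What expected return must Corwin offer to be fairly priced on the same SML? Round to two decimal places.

MRP = (13.61% − 4.43%) / (2.11 − 0.42) = 5.4320%
R_f = 4.43% − 0.42 × 5.4320% = 2.1486%
β_Corwin = ρ·σ_i/σ_m = 0.487 × 48.76 / 21.13 = 1.1238
E(R_Corwin) = R_f + β × MRP = 2.1486% + 1.1238 × 5.4320% = 8.25%

8.25%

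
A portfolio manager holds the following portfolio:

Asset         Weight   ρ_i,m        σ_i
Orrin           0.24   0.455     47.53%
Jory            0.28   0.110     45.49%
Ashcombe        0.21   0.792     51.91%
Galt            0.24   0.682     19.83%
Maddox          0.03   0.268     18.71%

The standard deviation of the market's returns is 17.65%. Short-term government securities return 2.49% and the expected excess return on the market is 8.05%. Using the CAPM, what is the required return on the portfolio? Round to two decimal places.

10.98%

β_Orrin = 0.455 × 47.53% / 17.65% = 1.2253
β_Jory = 0.110 × 45.49% / 17.65% = 0.2835
β_Ashcombe = 0.792 × 51.91% / 17.65% = 2.3293
β_Galt = 0.682 × 19.83% / 17.65% = 0.7662
β_Maddox = 0.268 × 18.71% / 17.65% = 0.2841
β_P = Σ w_i β_i = 0.24×1.2253 + 0.28×0.2835 + 0.21×2.3293 + 0.24×0.7662 + 0.03×0.2841 = 1.0550
E(R_P) = R_f + β_P × MRP = 2.49% + 1.0550 × 8.05% = 10.98%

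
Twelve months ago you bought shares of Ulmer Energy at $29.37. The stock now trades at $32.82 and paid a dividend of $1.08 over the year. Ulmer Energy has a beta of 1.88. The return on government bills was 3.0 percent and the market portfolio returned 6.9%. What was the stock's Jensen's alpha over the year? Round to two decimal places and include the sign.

Realised HPR = (P1 + D1 − P0) / P0 = (32.82 + 1.08 − 29.37) / 29.37 = 4.53 / 29.37 = 15.4239%
MRP = 6.9% − 3.0% = 3.90%
CAPM required = R_f + β·MRP = 3.0% + 1.88 × 3.9% = 10.3320%
α = realised − required = 15.4239% − 10.3320% = +5.09%

+5.09%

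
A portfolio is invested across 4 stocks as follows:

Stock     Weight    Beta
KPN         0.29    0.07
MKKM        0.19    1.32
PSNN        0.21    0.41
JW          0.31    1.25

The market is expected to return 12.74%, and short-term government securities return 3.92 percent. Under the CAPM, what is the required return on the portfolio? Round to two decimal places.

β_P = Σ w_i β_i = 0.29×0.07 + 0.19×1.32 + 0.21×0.41 + 0.31×1.25 = 0.7447
MRP = 12.74% − 3.92% = 8.82%
E(R_P) = R_f + β_P × MRP = 3.92% + 0.7447 × 8.82% = 10.49%

10.49%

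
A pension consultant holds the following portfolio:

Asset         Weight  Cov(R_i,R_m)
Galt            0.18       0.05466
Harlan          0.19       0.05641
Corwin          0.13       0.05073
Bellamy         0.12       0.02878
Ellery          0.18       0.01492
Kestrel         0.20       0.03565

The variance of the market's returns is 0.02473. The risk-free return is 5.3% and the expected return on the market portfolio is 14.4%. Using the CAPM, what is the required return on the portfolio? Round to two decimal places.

20.17%

β_Galt = 0.05466 / 0.02473 = 2.2103
β_Harlan = 0.05641 / 0.02473 = 2.2810
β_Corwin = 0.05073 / 0.02473 = 2.0514
β_Bellamy = 0.02878 / 0.02473 = 1.1638
β_Ellery = 0.01492 / 0.02473 = 0.6033
β_Kestrel = 0.03565 / 0.02473 = 1.4416
β_P = Σ w_i β_i = 0.18×2.2103 + 0.19×2.2810 + 0.13×2.0514 + 0.12×1.1638 + 0.18×0.6033 + 0.20×1.4416 = 1.6345
MRP = 14.4% − 5.3% = 9.10%
E(R_P) = R_f + β_P × MRP = 5.3% + 1.6345 × 9.1% = 20.17%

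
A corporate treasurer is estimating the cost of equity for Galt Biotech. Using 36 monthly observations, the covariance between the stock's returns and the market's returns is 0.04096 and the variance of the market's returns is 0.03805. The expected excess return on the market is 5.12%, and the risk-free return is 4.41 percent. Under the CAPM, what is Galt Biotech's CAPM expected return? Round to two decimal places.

β = Cov(R_i, R_m) / Var(R_m) = 0.04096 / 0.03805 = 1.0765
E(R) = R_f + β × MRP = 4.41% + 1.0765 × 5.12% = 9.92%

9.92%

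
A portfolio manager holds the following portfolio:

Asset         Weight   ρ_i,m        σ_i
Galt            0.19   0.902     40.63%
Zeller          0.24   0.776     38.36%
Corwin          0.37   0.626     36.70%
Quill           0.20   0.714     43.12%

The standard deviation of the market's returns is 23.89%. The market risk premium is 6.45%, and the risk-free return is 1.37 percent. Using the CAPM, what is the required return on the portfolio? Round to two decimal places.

9.14%

β_Galt = 0.902 × 40.63% / 23.89% = 1.5340
β_Zeller = 0.776 × 38.36% / 23.89% = 1.2460
β_Corwin = 0.626 × 36.70% / 23.89% = 0.9617
β_Quill = 0.714 × 43.12% / 23.89% = 1.2887
β_P = Σ w_i β_i = 0.19×1.5340 + 0.24×1.2460 + 0.37×0.9617 + 0.20×1.2887 = 1.2041
E(R_P) = R_f + β_P × MRP = 1.37% + 1.2041 × 6.45% = 9.14%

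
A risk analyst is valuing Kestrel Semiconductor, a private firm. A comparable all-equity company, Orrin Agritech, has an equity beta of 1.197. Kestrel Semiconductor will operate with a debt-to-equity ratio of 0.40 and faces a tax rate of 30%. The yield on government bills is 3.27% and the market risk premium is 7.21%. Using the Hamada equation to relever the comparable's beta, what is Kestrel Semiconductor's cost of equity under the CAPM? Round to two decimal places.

14.32%

β_L = β_U × [1 + (1 − t)(D/E)] = 1.197 × [1 + (1 − 0.30) × 0.40]
    = 1.197 × [1 + 0.70 × 0.40] = 1.197 × 1.2800 = 1.5322
E(R) = R_f + β_L × MRP = 3.27% + 1.5322 × 7.21% = 14.32%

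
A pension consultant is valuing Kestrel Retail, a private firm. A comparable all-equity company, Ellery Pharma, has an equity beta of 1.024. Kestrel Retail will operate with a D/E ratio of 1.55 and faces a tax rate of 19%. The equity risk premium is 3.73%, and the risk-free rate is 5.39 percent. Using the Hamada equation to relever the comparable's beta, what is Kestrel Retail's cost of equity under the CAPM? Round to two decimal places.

14.00%

β_L = β_U × [1 + (1 − t)(D/E)] = 1.024 × [1 + (1 − 0.19) × 1.55]
    = 1.024 × [1 + 0.81 × 1.55] = 1.024 × 2.2555 = 2.3096
E(R) = R_f + β_L × MRP = 5.39% + 2.3096 × 3.73% = 14.00%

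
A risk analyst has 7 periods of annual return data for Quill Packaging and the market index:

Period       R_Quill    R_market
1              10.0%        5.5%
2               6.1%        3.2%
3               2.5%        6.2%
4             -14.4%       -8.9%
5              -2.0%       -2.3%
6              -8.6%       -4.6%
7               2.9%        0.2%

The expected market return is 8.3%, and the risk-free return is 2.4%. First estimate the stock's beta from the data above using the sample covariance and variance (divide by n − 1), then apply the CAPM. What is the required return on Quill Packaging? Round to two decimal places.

10.79%

Mean R_i = (10.0 + 6.1 + 2.5 − 14.4 − 2.0 − 8.6 + 2.9) / 7 = -0.5000%
Mean R_m = (5.5 + 3.2 + 6.2 − 8.9 − 2.3 − 4.6 + 0.2) / 7 = -0.1000%
Σ(R_i − R̄_i)(R_m − R̄_m) = 262.5700  ⇒  Cov = 262.5700 / 6 = 43.7617
Σ(R_m − R̄_m)² = 184.5600  ⇒  Var(R_m) = 184.5600 / 6 = 30.7600
β = Cov / Var(R_m) = 43.7617 / 30.7600 = 1.4227
MRP = 8.3% − 2.4% = 5.90%
E(R) = R_f + β × MRP = 2.4% + 1.4227 × 5.9% = 10.79%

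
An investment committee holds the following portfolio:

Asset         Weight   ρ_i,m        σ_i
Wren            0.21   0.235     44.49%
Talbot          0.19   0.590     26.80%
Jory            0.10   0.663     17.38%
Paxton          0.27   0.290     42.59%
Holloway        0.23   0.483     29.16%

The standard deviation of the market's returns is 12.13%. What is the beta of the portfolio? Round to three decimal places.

1.066

β_Wren = 0.235 × 44.49% / 12.13% = 0.8619
β_Talbot = 0.590 × 26.80% / 12.13% = 1.3035
β_Jory = 0.663 × 17.38% / 12.13% = 0.9500
β_Paxton = 0.290 × 42.59% / 12.13% = 1.0182
β_Holloway = 0.483 × 29.16% / 12.13% = 1.1611
β_P = Σ w_i β_i = 0.21×0.8619 + 0.19×1.3035 + 0.10×0.9500 + 0.27×1.0182 + 0.23×1.1611 = 1.0656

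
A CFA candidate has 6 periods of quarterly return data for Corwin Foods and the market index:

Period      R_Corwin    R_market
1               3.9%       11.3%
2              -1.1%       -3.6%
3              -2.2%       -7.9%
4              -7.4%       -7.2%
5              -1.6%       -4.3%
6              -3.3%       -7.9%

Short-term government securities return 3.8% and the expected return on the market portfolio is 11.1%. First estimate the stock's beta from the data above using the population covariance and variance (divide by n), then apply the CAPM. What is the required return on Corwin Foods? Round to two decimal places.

Mean R_i = (3.9 − 1.1 − 2.2 − 7.4 − 1.6 − 3.3) / 6 = -1.9500%
Mean R_m = (11.3 − 3.6 − 7.9 − 7.2 − 4.3 − 7.9) / 6 = -3.2667%
Σ(R_i − R̄_i)(R_m − R̄_m) = 113.4200  ⇒  Cov = 113.4200 / 6 = 18.9033
Σ(R_m − R̄_m)² = 271.7733  ⇒  Var(R_m) = 271.7733 / 6 = 45.2956
β = Cov / Var(R_m) = 18.9033 / 45.2956 = 0.4173
MRP = 11.1% − 3.8% = 7.30%
E(R) = R_f + β × MRP = 3.8% + 0.4173 × 7.3% = 6.85%

6.85%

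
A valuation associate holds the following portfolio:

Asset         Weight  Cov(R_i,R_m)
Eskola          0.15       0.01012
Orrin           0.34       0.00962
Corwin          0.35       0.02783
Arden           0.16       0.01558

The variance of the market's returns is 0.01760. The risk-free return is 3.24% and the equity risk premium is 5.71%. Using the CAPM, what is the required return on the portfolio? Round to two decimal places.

8.76%

β_Eskola = 0.01012 / 0.01760 = 0.5750
β_Orrin = 0.00962 / 0.01760 = 0.5466
β_Corwin = 0.02783 / 0.01760 = 1.5813
β_Arden = 0.01558 / 0.01760 = 0.8852
β_P = Σ w_i β_i = 0.15×0.5750 + 0.34×0.5466 + 0.35×1.5813 + 0.16×0.8852 = 0.9672
E(R_P) = R_f + β_P × MRP = 3.24% + 0.9672 × 5.71% = 8.76%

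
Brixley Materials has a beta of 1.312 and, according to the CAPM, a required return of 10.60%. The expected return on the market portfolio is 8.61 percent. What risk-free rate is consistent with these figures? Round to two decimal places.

2.23%

E(R) = R_f + β(E(R_m) − R_f) = R_f(1 − β) + β·E(R_m)
10.60% = R_f × (1 − 1.312) + 1.312 × 8.61%
10.60% = R_f × -0.312 + 11.29632%
R_f = (10.60% − 11.29632%) / -0.312 = 2.23%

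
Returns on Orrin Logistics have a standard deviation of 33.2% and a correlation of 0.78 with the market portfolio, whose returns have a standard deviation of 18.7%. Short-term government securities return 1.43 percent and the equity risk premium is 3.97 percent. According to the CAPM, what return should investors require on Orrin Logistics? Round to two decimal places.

6.93%

β = ρ × σ_i / σ_m = 0.78 × 33.2% / 18.7% = 1.3848
E(R) = 1.43% + 1.3848 × 3.97% = 6.93%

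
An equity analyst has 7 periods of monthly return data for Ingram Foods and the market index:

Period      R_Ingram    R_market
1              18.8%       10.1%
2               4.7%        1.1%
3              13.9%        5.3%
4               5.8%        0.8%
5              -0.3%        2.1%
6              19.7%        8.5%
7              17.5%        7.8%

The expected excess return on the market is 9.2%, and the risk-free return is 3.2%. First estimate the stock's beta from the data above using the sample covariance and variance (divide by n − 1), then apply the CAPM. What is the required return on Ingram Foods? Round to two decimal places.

Mean R_i = (18.8 + 4.7 + 13.9 + 5.8 − 0.3 + 19.7 + 17.5) / 7 = 11.4429%
Mean R_m = (10.1 + 1.1 + 5.3 + 0.8 + 2.1 + 8.5 + 7.8) / 7 = 5.1000%
Σ(R_i − R̄_i)(R_m − R̄_m) = 168.1700  ⇒  Cov = 168.1700 / 6 = 28.0283
Σ(R_m − R̄_m)² = 87.3800  ⇒  Var(R_m) = 87.3800 / 6 = 14.5633
β = Cov / Var(R_m) = 28.0283 / 14.5633 = 1.9246
E(R) = R_f + β × MRP = 3.2% + 1.9246 × 9.2% = 20.91%

20.91%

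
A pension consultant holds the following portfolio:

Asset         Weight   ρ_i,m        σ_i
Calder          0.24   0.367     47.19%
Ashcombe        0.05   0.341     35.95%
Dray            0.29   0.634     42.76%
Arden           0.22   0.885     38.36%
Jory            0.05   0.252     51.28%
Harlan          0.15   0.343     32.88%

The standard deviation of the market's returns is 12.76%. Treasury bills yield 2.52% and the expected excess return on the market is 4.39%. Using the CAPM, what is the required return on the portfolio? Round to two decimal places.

10.24%

β_Calder = 0.367 × 47.19% / 12.76% = 1.3573
β_Ashcombe = 0.341 × 35.95% / 12.76% = 0.9607
β_Dray = 0.634 × 42.76% / 12.76% = 2.1246
β_Arden = 0.885 × 38.36% / 12.76% = 2.6605
β_Jory = 0.252 × 51.28% / 12.76% = 1.0127
β_Harlan = 0.343 × 32.88% / 12.76% = 0.8838
β_P = Σ w_i β_i = 0.24×1.3573 + 0.05×0.9607 + 0.29×2.1246 + 0.22×2.6605 + 0.05×1.0127 + 0.15×0.8838 = 1.7584
E(R_P) = R_f + β_P × MRP = 2.52% + 1.7584 × 4.39% = 10.24%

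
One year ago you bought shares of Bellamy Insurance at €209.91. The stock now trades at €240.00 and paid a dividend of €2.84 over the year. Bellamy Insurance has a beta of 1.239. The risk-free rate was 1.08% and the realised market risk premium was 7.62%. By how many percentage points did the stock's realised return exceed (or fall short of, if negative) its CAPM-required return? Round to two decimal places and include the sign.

+5.17%

Realised HPR = (P1 + D1 − P0) / P0 = (240.00 + 2.84 − 209.91) / 209.91 = 32.93 / 209.91 = 15.6877%
CAPM required = R_f + β·MRP = 1.08% + 1.239 × 7.62% = 10.52118%
α = realised − required = 15.6877% − 10.52118% = +5.17%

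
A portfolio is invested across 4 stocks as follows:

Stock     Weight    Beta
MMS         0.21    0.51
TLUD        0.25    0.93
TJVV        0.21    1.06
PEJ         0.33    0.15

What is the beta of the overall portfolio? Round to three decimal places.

0.612

β_P = Σ w_i β_i = 0.21×0.51 + 0.25×0.93 + 0.21×1.06 + 0.33×0.15 = 0.6117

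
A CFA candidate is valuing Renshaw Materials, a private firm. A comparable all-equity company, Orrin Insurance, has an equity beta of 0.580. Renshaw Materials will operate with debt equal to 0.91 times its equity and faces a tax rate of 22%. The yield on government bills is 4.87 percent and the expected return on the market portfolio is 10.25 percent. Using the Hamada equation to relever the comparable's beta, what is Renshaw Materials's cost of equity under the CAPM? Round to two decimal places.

10.21%

β_L = β_U × [1 + (1 − t)(D/E)] = 0.580 × [1 + (1 − 0.22) × 0.91]
    = 0.580 × [1 + 0.78 × 0.91] = 0.580 × 1.7098 = 0.9917
MRP = 10.25% − 4.87% = 5.38%
E(R) = R_f + β_L × MRP = 4.87% + 0.9917 × 5.38% = 10.21%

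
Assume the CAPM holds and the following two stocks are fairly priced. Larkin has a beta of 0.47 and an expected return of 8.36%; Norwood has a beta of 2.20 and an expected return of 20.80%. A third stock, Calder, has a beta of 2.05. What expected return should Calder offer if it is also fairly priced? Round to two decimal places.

19.72%

MRP (SML slope) = (20.80% − 8.36%) / (2.20 − 0.47) = 12.44% / 1.73 = 7.1908%
R_f (intercept) = 8.36% − 0.47 × 7.1908% = 4.9803%
E(R_Calder) = R_f + β × MRP = 4.9803% + 2.05 × 7.1908% = 19.72%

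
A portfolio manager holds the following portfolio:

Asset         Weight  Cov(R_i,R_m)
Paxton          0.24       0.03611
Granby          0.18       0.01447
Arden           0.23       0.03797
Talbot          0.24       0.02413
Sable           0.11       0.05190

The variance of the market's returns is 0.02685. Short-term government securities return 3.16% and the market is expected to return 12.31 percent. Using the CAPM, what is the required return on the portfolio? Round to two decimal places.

13.90%

β_Paxton = 0.03611 / 0.02685 = 1.3449
β_Granby = 0.01447 / 0.02685 = 0.5389
β_Arden = 0.03797 / 0.02685 = 1.4142
β_Talbot = 0.02413 / 0.02685 = 0.8987
β_Sable = 0.05190 / 0.02685 = 1.9330
β_P = Σ w_i β_i = 0.24×1.3449 + 0.18×0.5389 + 0.23×1.4142 + 0.24×0.8987 + 0.11×1.9330 = 1.1734
MRP = 12.31% − 3.16% = 9.15%
E(R_P) = R_f + β_P × MRP = 3.16% + 1.1734 × 9.15% = 13.90%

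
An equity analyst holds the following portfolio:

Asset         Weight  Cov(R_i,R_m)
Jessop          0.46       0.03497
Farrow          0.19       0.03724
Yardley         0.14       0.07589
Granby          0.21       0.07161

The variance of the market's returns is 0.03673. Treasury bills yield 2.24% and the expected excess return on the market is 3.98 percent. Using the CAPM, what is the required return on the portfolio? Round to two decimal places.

β_Jessop = 0.03497 / 0.03673 = 0.9521
β_Farrow = 0.03724 / 0.03673 = 1.0139
β_Yardley = 0.07589 / 0.03673 = 2.0662
β_Granby = 0.07161 / 0.03673 = 1.9496
β_P = Σ w_i β_i = 0.46×0.9521 + 0.19×1.0139 + 0.14×2.0662 + 0.21×1.9496 = 1.3293
E(R_P) = R_f + β_P × MRP = 2.24% + 1.3293 × 3.98% = 7.53%

7.53%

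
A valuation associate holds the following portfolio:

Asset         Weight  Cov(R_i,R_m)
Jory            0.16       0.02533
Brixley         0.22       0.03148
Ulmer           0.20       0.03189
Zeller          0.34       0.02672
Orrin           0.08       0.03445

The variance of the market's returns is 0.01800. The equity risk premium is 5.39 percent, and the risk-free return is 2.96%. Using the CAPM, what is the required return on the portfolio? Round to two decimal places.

11.70%

β_Jory = 0.02533 / 0.01800 = 1.4072
β_Brixley = 0.03148 / 0.01800 = 1.7489
β_Ulmer = 0.03189 / 0.01800 = 1.7717
β_Zeller = 0.02672 / 0.01800 = 1.4844
β_Orrin = 0.03445 / 0.01800 = 1.9139
β_P = Σ w_i β_i = 0.16×1.4072 + 0.22×1.7489 + 0.20×1.7717 + 0.34×1.4844 + 0.08×1.9139 = 1.6221
E(R_P) = R_f + β_P × MRP = 2.96% + 1.6221 × 5.39% = 11.70%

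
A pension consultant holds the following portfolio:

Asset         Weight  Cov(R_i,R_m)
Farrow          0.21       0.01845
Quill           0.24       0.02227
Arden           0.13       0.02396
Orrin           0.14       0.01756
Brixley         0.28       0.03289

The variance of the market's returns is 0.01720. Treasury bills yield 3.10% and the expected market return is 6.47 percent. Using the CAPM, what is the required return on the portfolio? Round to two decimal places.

7.80%

β_Farrow = 0.01845 / 0.01720 = 1.0727
β_Quill = 0.02227 / 0.01720 = 1.2948
β_Arden = 0.02396 / 0.01720 = 1.3930
β_Orrin = 0.01756 / 0.01720 = 1.0209
β_Brixley = 0.03289 / 0.01720 = 1.9122
β_P = Σ w_i β_i = 0.21×1.0727 + 0.24×1.2948 + 0.13×1.3930 + 0.14×1.0209 + 0.28×1.9122 = 1.3955
MRP = 6.47% − 3.10% = 3.37%
E(R_P) = R_f + β_P × MRP = 3.10% + 1.3955 × 3.37% = 7.80%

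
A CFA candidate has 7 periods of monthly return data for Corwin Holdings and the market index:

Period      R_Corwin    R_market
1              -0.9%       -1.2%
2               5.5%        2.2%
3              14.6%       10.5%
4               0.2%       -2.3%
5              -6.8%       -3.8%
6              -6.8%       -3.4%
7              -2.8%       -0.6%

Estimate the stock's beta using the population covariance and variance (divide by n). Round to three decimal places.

1.461

Mean R_i = (-0.9 + 5.5 + 14.6 + 0.2 − 6.8 − 6.8 − 2.8) / 7 = 0.4286%
Mean R_m = (-1.2 + 2.2 + 10.5 − 2.3 − 3.8 − 3.4 − 0.6) / 7 = 0.2000%
Σ(R_i − R̄_i)(R_m − R̄_m) = 216.0600  ⇒  Cov = 216.0600 / 7 = 30.8657
Σ(R_m − R̄_m)² = 147.9000  ⇒  Var(R_m) = 147.9000 / 7 = 21.1286
β = Cov / Var(R_m) = 30.8657 / 21.1286 = 1.4608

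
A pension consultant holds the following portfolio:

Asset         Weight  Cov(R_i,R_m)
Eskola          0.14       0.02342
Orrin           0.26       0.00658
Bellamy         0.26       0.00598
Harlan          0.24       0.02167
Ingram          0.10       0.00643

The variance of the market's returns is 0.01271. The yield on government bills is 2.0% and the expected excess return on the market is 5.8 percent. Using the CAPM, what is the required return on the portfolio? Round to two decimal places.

7.65%

β_Eskola = 0.02342 / 0.01271 = 1.8426
β_Orrin = 0.00658 / 0.01271 = 0.5177
β_Bellamy = 0.00598 / 0.01271 = 0.4705
β_Harlan = 0.02167 / 0.01271 = 1.7050
β_Ingram = 0.00643 / 0.01271 = 0.5059
β_P = Σ w_i β_i = 0.14×1.8426 + 0.26×0.5177 + 0.26×0.4705 + 0.24×1.7050 + 0.10×0.5059 = 0.9747
E(R_P) = R_f + β_P × MRP = 2.0% + 0.9747 × 5.8% = 7.65%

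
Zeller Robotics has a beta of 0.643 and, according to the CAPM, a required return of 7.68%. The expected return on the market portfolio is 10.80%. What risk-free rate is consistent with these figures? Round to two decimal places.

2.06%

E(R) = R_f + β(E(R_m) − R_f) = R_f(1 − β) + β·E(R_m)
7.68% = R_f × (1 − 0.643) + 0.643 × 10.80%
7.68% = R_f × 0.357 + 6.94440%
R_f = (7.68% − 6.94440%) / 0.357 = 2.06%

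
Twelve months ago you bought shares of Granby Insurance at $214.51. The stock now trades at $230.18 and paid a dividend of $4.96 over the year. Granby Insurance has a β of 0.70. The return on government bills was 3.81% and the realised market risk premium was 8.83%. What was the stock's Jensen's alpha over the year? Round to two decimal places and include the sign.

Realised HPR = (P1 + D1 − P0) / P0 = (230.18 + 4.96 − 214.51) / 214.51 = 20.63 / 214.51 = 9.6173%
CAPM required = R_f + β·MRP = 3.81% + 0.70 × 8.83% = 9.9910%
α = realised − required = 9.6173% − 9.9910% = -0.37%

-0.37%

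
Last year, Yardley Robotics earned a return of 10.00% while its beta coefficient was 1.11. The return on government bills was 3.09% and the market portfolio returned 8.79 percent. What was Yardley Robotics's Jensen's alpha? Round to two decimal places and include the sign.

+0.58%

Market excess return = 8.79% − 3.09% = 5.70%
CAPM benchmark = R_f + β(R_m − R_f) = 3.09% + 1.11 × 5.70% = 9.4170%
α = actual − benchmark = 10.00% − 9.4170% = +0.58%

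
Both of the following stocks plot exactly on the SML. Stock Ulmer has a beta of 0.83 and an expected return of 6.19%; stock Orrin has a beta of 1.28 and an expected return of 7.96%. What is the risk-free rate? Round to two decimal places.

2.93%

Both satisfy E(R) = R_f + β·MRP, so the slope of the SML is
MRP = (7.96% − 6.19%) / (1.28 − 0.83) = 1.77% / 0.45 = 3.9333%
R_f = E(R_Ulmer) − β_Ulmer·MRP = 6.19% − 0.83 × 3.9333% = 2.9254%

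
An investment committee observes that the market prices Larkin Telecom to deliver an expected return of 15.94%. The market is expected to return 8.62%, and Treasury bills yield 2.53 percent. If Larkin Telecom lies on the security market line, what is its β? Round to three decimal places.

MRP = 8.62% − 2.53% = 6.09%
β = (E(R) − R_f) / MRP = (15.94% − 2.53%) / 6.09% = 13.41% / 6.09% = 2.202

2.202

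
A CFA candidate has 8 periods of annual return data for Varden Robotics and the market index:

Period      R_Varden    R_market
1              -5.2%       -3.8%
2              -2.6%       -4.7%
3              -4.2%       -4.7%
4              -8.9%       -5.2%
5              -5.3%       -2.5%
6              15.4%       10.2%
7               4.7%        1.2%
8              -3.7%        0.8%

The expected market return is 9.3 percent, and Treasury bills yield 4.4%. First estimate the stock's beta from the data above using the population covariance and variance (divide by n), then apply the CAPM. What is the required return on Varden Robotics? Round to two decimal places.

11.17%

Mean R_i = (-5.2 − 2.6 − 4.2 − 8.9 − 5.3 + 15.4 + 4.7 − 3.7) / 8 = -1.2250%
Mean R_m = (-3.8 − 4.7 − 4.7 − 5.2 − 2.5 + 10.2 + 1.2 + 0.8) / 8 = -1.0875%
Σ(R_i − R̄_i)(R_m − R̄_m) = 260.3525  ⇒  Cov = 260.3525 / 8 = 32.5441
Σ(R_m − R̄_m)² = 188.5688  ⇒  Var(R_m) = 188.5688 / 8 = 23.5711
β = Cov / Var(R_m) = 32.5441 / 23.5711 = 1.3807
MRP = 9.3% − 4.4% = 4.90%
E(R) = R_f + β × MRP = 4.4% + 1.3807 × 4.9% = 11.17%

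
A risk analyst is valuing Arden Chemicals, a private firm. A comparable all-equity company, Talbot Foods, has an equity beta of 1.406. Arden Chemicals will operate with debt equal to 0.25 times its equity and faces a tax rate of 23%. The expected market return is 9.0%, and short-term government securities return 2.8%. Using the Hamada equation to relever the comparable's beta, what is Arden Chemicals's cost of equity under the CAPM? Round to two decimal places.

13.20%

β_L = β_U × [1 + (1 − t)(D/E)] = 1.406 × [1 + (1 − 0.23) × 0.25]
    = 1.406 × [1 + 0.77 × 0.25] = 1.406 × 1.1925 = 1.6767
MRP = 9.0% − 2.8% = 6.20%
E(R) = R_f + β_L × MRP = 2.8% + 1.6767 × 6.2% = 13.20%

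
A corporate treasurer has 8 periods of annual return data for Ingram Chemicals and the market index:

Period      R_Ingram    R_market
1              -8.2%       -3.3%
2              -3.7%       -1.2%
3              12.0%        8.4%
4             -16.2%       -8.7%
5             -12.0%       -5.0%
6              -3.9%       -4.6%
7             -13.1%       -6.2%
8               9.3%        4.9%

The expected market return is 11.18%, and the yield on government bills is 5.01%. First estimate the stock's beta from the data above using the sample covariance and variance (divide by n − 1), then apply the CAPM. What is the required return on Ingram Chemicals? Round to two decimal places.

Mean R_i = (-8.2 − 3.7 + 12.0 − 16.2 − 12.0 − 3.9 − 13.1 + 9.3) / 8 = -4.4750%
Mean R_m = (-3.3 − 1.2 + 8.4 − 8.7 − 5.0 − 4.6 − 6.2 + 4.9) / 8 = -1.9625%
Σ(R_i − R̄_i)(R_m − R̄_m) = 407.7125  ⇒  Cov = 407.7125 / 7 = 58.2446
Σ(R_m − R̄_m)² = 236.3788  ⇒  Var(R_m) = 236.3788 / 7 = 33.7684
β = Cov / Var(R_m) = 58.2446 / 33.7684 = 1.7248
MRP = 11.18% − 5.01% = 6.17%
E(R) = R_f + β × MRP = 5.01% + 1.7248 × 6.17% = 15.65%

15.65%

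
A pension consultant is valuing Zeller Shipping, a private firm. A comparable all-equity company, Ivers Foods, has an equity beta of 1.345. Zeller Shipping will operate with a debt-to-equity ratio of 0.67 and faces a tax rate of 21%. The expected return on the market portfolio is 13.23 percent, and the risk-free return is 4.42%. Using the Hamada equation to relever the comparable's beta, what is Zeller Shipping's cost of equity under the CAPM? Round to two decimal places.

22.54%

β_L = β_U × [1 + (1 − t)(D/E)] = 1.345 × [1 + (1 − 0.21) × 0.67]
    = 1.345 × [1 + 0.79 × 0.67] = 1.345 × 1.5293 = 2.0569
MRP = 13.23% − 4.42% = 8.81%
E(R) = R_f + β_L × MRP = 4.42% + 2.0569 × 8.81% = 22.54%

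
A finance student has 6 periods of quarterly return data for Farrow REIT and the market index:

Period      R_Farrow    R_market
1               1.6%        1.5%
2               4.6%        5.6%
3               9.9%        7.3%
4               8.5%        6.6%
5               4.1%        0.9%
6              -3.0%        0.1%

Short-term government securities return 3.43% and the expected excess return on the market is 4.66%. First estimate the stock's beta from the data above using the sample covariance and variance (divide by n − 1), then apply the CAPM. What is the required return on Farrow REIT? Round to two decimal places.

Mean R_i = (1.6 + 4.6 + 9.9 + 8.5 + 4.1 − 3.0) / 6 = 4.2833%
Mean R_m = (1.5 + 5.6 + 7.3 + 6.6 + 0.9 + 0.1) / 6 = 3.6667%
Σ(R_i − R̄_i)(R_m − R̄_m) = 65.6867  ⇒  Cov = 65.6867 / 5 = 13.1373
Σ(R_m − R̄_m)² = 50.6133  ⇒  Var(R_m) = 50.6133 / 5 = 10.1227
β = Cov / Var(R_m) = 13.1373 / 10.1227 = 1.2978
E(R) = R_f + β × MRP = 3.43% + 1.2978 × 4.66% = 9.48%

9.48%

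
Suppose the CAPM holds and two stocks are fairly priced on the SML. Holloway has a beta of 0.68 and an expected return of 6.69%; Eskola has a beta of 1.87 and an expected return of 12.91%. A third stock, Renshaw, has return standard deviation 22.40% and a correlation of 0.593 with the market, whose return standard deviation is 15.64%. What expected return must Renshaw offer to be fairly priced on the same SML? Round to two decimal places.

7.57%

MRP = (12.91% − 6.69%) / (1.87 − 0.68) = 5.2269%
R_f = 6.69% − 0.68 × 5.2269% = 3.1357%
β_Renshaw = ρ·σ_i/σ_m = 0.593 × 22.40 / 15.64 = 0.8493
E(R_Renshaw) = R_f + β × MRP = 3.1357% + 0.8493 × 5.2269% = 7.57%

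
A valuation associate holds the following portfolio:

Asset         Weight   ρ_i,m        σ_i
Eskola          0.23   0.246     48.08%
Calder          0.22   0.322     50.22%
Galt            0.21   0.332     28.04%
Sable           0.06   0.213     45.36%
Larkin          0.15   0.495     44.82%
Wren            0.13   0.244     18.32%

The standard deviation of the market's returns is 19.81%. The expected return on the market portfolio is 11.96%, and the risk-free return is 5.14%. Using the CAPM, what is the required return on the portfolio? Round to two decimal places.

β_Eskola = 0.246 × 48.08% / 19.81% = 0.5971
β_Calder = 0.322 × 50.22% / 19.81% = 0.8163
β_Galt = 0.332 × 28.04% / 19.81% = 0.4699
β_Sable = 0.213 × 45.36% / 19.81% = 0.4877
β_Larkin = 0.495 × 44.82% / 19.81% = 1.1199
β_Wren = 0.244 × 18.32% / 19.81% = 0.2256
β_P = Σ w_i β_i = 0.23×0.5971 + 0.22×0.8163 + 0.21×0.4699 + 0.06×0.4877 + 0.15×1.1199 + 0.13×0.2256 = 0.6422
MRP = 11.96% − 5.14% = 6.82%
E(R_P) = R_f + β_P × MRP = 5.14% + 0.6422 × 6.82% = 9.52%

9.52%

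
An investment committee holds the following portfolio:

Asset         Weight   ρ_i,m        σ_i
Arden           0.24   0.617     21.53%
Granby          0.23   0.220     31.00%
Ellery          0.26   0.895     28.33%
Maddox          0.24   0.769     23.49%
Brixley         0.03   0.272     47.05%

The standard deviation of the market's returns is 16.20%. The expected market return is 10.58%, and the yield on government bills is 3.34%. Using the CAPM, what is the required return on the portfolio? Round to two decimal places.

10.52%

β_Arden = 0.617 × 21.53% / 16.20% = 0.8200
β_Granby = 0.220 × 31.00% / 16.20% = 0.4210
β_Ellery = 0.895 × 28.33% / 16.20% = 1.5651
β_Maddox = 0.769 × 23.49% / 16.20% = 1.1151
β_Brixley = 0.272 × 47.05% / 16.20% = 0.7900
β_P = Σ w_i β_i = 0.24×0.8200 + 0.23×0.4210 + 0.26×1.5651 + 0.24×1.1151 + 0.03×0.7900 = 0.9919
MRP = 10.58% − 3.34% = 7.24%
E(R_P) = R_f + β_P × MRP = 3.34% + 0.9919 × 7.24% = 10.52%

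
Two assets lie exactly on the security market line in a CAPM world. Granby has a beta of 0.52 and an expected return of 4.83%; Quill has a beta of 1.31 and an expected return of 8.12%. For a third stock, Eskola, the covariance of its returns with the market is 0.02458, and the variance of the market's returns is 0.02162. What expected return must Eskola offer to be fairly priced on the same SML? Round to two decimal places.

7.40%

MRP = (8.12% − 4.83%) / (1.31 − 0.52) = 4.1646%
R_f = 4.83% − 0.52 × 4.1646% = 2.6644%
β_Eskola = Cov / Var(R_m) = 0.02458 / 0.02162 = 1.1369
E(R_Eskola) = R_f + β × MRP = 2.6644% + 1.1369 × 4.1646% = 7.40%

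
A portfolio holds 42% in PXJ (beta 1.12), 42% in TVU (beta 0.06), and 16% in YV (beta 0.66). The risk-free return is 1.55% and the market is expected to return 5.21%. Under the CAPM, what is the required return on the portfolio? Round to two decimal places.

β_P = Σ w_i β_i = 0.42×1.12 + 0.42×0.06 + 0.16×0.66 = 0.6012
MRP = 5.21% − 1.55% = 3.66%
E(R_P) = R_f + β_P × MRP = 1.55% + 0.6012 × 3.66% = 3.75%

3.75%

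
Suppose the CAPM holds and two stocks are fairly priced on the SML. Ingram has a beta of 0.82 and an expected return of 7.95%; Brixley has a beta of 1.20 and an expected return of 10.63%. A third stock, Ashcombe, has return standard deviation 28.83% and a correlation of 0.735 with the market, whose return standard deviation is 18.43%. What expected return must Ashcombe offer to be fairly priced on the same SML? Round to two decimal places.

MRP = (10.63% − 7.95%) / (1.20 − 0.82) = 7.0526%
R_f = 7.95% − 0.82 × 7.0526% = 2.1669%
β_Ashcombe = ρ·σ_i/σ_m = 0.735 × 28.83 / 18.43 = 1.1498
E(R_Ashcombe) = R_f + β × MRP = 2.1669% + 1.1498 × 7.0526% = 10.28%

10.28%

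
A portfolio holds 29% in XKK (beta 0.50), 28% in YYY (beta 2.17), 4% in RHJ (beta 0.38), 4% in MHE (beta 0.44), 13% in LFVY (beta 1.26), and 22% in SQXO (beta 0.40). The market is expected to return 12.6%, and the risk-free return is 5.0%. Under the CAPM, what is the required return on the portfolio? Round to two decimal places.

β_P = Σ w_i β_i = 0.29×0.50 + 0.28×2.17 + 0.04×0.38 + 0.04×0.44 + 0.13×1.26 + 0.22×0.40 = 1.0372
MRP = 12.6% − 5.0% = 7.60%
E(R_P) = R_f + β_P × MRP = 5.0% + 1.0372 × 7.6% = 12.88%

12.88%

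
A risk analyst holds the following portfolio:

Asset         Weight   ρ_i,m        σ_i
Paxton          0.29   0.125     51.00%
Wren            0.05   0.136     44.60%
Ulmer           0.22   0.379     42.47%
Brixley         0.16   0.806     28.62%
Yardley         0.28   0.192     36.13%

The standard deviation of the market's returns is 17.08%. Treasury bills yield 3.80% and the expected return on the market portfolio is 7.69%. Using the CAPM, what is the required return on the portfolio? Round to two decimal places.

6.38%

β_Paxton = 0.125 × 51.00% / 17.08% = 0.3732
β_Wren = 0.136 × 44.60% / 17.08% = 0.3551
β_Ulmer = 0.379 × 42.47% / 17.08% = 0.9424
β_Brixley = 0.806 × 28.62% / 17.08% = 1.3506
β_Yardley = 0.192 × 36.13% / 17.08% = 0.4061
β_P = Σ w_i β_i = 0.29×0.3732 + 0.05×0.3551 + 0.22×0.9424 + 0.16×1.3506 + 0.28×0.4061 = 0.6631
MRP = 7.69% − 3.80% = 3.89%
E(R_P) = R_f + β_P × MRP = 3.80% + 0.6631 × 3.89% = 6.38%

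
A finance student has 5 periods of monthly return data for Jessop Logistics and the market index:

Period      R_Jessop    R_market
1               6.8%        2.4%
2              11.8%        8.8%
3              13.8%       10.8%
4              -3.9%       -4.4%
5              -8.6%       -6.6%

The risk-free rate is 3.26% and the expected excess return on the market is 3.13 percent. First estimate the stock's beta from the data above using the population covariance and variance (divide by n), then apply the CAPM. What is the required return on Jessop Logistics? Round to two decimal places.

Mean R_i = (6.8 + 11.8 + 13.8 − 3.9 − 8.6) / 5 = 3.9800%
Mean R_m = (2.4 + 8.8 + 10.8 − 4.4 − 6.6) / 5 = 2.2000%
Σ(R_i − R̄_i)(R_m − R̄_m) = 299.3400  ⇒  Cov = 299.3400 / 5 = 59.8680
Σ(R_m − R̄_m)² = 238.5600  ⇒  Var(R_m) = 238.5600 / 5 = 47.7120
β = Cov / Var(R_m) = 59.8680 / 47.7120 = 1.2548
E(R) = R_f + β × MRP = 3.26% + 1.2548 × 3.13% = 7.19%

7.19%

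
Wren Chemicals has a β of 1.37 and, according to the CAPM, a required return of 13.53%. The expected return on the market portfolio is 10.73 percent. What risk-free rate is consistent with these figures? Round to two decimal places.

3.16%

E(R) = R_f + β(E(R_m) − R_f) = R_f(1 − β) + β·E(R_m)
13.53% = R_f × (1 − 1.37) + 1.37 × 10.73%
13.53% = R_f × -0.37 + 14.7001%
R_f = (13.53% − 14.7001%) / -0.37 = 3.16%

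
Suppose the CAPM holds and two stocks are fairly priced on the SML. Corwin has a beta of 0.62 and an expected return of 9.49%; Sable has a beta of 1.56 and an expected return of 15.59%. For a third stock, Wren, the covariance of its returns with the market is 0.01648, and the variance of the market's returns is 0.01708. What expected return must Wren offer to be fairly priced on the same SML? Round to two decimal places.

11.73%

MRP = (15.59% − 9.49%) / (1.56 − 0.62) = 6.4894%
R_f = 9.49% − 0.62 × 6.4894% = 5.4666%
β_Wren = Cov / Var(R_m) = 0.01648 / 0.01708 = 0.9649
E(R_Wren) = R_f + β × MRP = 5.4666% + 0.9649 × 6.4894% = 11.73%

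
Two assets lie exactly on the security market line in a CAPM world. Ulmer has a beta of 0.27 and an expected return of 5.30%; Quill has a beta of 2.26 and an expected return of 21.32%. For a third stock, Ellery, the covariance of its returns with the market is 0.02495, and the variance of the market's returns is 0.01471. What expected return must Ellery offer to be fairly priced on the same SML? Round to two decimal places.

16.78%

MRP = (21.32% − 5.30%) / (2.26 − 0.27) = 8.0503%
R_f = 5.30% − 0.27 × 8.0503% = 3.1264%
β_Ellery = Cov / Var(R_m) = 0.02495 / 0.01471 = 1.6961
E(R_Ellery) = R_f + β × MRP = 3.1264% + 1.6961 × 8.0503% = 16.78%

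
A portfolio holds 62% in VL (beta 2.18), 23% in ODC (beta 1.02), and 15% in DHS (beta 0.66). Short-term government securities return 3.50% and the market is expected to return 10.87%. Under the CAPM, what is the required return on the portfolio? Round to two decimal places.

15.92%

β_P = Σ w_i β_i = 0.62×2.18 + 0.23×1.02 + 0.15×0.66 = 1.6852
MRP = 10.87% − 3.50% = 7.37%
E(R_P) = R_f + β_P × MRP = 3.50% + 1.6852 × 7.37% = 15.92%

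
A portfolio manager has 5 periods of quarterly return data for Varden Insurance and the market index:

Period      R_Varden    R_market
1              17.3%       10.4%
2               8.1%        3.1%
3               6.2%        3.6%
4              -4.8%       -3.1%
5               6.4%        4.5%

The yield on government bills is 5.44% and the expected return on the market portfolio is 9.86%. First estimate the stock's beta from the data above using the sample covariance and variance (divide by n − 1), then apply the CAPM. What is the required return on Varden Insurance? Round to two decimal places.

Mean R_i = (17.3 + 8.1 + 6.2 − 4.8 + 6.4) / 5 = 6.6400%
Mean R_m = (10.4 + 3.1 + 3.6 − 3.1 + 4.5) / 5 = 3.7000%
Σ(R_i − R̄_i)(R_m − R̄_m) = 148.1900  ⇒  Cov = 148.1900 / 4 = 37.0475
Σ(R_m − R̄_m)² = 92.1400  ⇒  Var(R_m) = 92.1400 / 4 = 23.0350
β = Cov / Var(R_m) = 37.0475 / 23.0350 = 1.6083
MRP = 9.86% − 5.44% = 4.42%
E(R) = R_f + β × MRP = 5.44% + 1.6083 × 4.42% = 12.55%

12.55%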